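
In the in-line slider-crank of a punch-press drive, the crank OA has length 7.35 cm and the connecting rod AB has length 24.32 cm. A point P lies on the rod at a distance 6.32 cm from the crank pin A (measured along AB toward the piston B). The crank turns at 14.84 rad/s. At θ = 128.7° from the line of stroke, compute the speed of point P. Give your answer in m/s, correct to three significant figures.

ω = 14.84 rad/s.  Crank-pin speed |V_A| = rω = 1.0907 m/s, perpendicular to OA.
Rod angle: sinφ = −(r/L) sinθ ⇒ φ = -13.642°; ω_rod = −rω cosθ/√(L²−r²sin²θ) = +2.8856 rad/s.
V_P = V_A + ω_rod × AP, with AP = 0.0632 m along the rod.
Components: V_Px = −rω sinθ − a·ω_rod·sinφ = -0.80823 m/s;  V_Py = rω cosθ + a·ω_rod·cosφ = -0.50475 m/s.
|V_P| = √(V_Px² + V_Py²) = 0.9529 m/s.

0.953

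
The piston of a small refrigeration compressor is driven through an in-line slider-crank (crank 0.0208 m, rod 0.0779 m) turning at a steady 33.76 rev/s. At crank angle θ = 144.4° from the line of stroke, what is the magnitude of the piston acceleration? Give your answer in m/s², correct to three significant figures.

675

ω = 2π·33.8 = 212.1 rad/s
x(θ) = r cosθ + √(L² − r² sin²θ); with ω constant, a = ω²·d²x/dθ².
d²x/dθ² = −r cosθ − r²(cos2θ)/√u − r⁴ sin²2θ/(4u^{3/2}),  u = L² − r² sin²θ = 0.0059218 m².
Substituting r = 0.0208 m, L = 0.0779 m, θ = 144.4°: d²x/dθ² = +0.015009 m.
a = ω²·d²x/dθ² = (212.1)²·(+0.015009) = +675.32 m/s²;  |a| = 675.32 m/s².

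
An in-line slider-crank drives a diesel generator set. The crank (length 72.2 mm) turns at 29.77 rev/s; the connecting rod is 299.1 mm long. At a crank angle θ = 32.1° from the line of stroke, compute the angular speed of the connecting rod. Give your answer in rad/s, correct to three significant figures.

38.6

ω = 187.1 rad/s (converted from 29.77 rev/s).
The rod makes angle φ with the slider axis where L sinφ = r sinθ; differentiating, L cosφ·φ̇ = r ω cosθ.
L cosφ = √(L² − r² sin²θ) = 0.29663 m.
|ω_rod| = r ω |cosθ| / √(L² − r² sin²θ) = 0.0722·187.1·0.84712/0.29663 = 38.568 rad/s.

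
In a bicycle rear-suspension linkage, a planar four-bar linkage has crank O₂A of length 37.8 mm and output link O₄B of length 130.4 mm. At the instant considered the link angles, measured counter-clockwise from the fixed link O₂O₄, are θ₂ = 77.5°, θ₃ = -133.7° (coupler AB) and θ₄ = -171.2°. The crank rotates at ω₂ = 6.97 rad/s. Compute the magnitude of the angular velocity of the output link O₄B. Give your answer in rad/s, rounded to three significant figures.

ω₂ = 6.97 rad/s
Differentiating the loop-closure r₂e^{iθ₂}+r₃e^{iθ₃}=r₁+r₄e^{iθ₄} gives r₂ω₂e^{iθ₂}+r₃ω₃e^{iθ₃}=r₄ω₄e^{iθ₄}.
Eliminating the other unknown: ω₄ = r₂ω₂ sin(θ₂−θ₃) / [r₄ sin(θ₄−θ₃)].
Numerator sine = -0.51803; denominator sine = -0.60876.
Result = 0.0378·6.97·(-0.51803) / (0.1304·(-0.60876)) = +1.7193 rad/s; magnitude 1.7193 rad/s.

1.72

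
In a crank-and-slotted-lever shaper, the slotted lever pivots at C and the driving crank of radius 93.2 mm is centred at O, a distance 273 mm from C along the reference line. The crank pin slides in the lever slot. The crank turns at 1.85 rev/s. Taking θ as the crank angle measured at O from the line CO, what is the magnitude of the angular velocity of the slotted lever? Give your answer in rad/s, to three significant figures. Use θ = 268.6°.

ω = 11.62 rad/s (from 1.85 rev/s).
Crank pin A relative to C: A = (d + r cosθ, r sinθ); lever angle φ = atan2(r sinθ, d + r cosθ).
Differentiating tanφ: φ̇ = rω(d cosθ + r)/(d² + r² + 2dr cosθ).
d² + r² + 2dr cosθ = |CA|² = 0.081972 m²;  d cosθ + r = +0.08653 m.
|ω_lever| = |0.0932·11.62·+0.08653| / 0.081972 = 1.1436 rad/s.

1.14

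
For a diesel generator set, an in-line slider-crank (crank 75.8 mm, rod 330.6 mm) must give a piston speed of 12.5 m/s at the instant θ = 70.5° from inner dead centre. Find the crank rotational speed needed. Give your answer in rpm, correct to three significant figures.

1550

For an in-line slider-crank, |v_piston| = rω|sinθ|·[1 + r cosθ/√(L² − r² sin²θ)].
With r = 0.0758 m, L = 0.3306 m, θ = 70.5°: the bracketed kinematic factor |dx/dθ| = 0.077053 m.
ω = v/|dx/dθ| = 12.5/0.077053 = 162.23 rad/s.
N = 60ω/(2π) = 1549.1 rpm.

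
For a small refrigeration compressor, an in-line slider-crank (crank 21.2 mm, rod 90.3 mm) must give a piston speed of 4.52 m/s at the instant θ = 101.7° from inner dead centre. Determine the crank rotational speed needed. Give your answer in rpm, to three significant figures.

2190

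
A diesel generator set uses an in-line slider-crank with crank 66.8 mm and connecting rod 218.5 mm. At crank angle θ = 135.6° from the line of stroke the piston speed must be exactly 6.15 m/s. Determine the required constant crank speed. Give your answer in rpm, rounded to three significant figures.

1620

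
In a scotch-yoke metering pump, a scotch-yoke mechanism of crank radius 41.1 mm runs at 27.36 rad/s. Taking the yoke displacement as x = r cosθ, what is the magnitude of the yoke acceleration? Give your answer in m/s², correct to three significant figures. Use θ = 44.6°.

ω = 27.36 rad/s
x = r cosθ ⇒ ẍ = −rω² cosθ (ω constant).
|a| = rω²|cosθ| = 0.0411·(27.36)²·|cos 44.6°| = 21.906 m/s².

21.9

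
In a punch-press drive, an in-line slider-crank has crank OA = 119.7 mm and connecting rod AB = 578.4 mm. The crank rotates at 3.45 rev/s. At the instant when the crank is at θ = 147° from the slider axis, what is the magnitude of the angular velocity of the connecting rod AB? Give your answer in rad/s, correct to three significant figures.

3.79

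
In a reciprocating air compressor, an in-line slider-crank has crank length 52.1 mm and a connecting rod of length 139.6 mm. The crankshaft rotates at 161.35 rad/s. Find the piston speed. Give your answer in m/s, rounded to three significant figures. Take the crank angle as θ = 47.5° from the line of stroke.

7.82

ω = 161.3 rad/s
For an in-line slider-crank, x = r cosθ + √(L² − r² sin²θ), so v = −rω sinθ·[1 + r cosθ/√(L² − r² sin²θ)].
With r = 0.0521 m, L = 0.1396 m, θ = 47.5°: √(L² − r² sin²θ) = 0.13421 m.
v = −0.0521·161.3·0.73728·[1 + 0.0521·0.67559/0.13421] = -7.8232 m/s.
|v| = 7.8232 m/s.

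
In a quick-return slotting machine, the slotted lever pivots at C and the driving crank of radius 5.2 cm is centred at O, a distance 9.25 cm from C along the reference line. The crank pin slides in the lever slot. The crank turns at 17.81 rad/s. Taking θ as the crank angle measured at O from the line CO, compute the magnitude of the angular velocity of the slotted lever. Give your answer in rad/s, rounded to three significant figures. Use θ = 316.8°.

ω = 17.81 rad/s
Crank pin A relative to C: A = (d + r cosθ, r sinθ); lever angle φ = atan2(r sinθ, d + r cosθ).
Differentiating tanφ: φ̇ = rω(d cosθ + r)/(d² + r² + 2dr cosθ).
d² + r² + 2dr cosθ = |CA|² = 0.0182729 m²;  d cosθ + r = +0.11943 m.
|ω_lever| = |0.052·17.81·+0.11943| / 0.0182729 = 6.053 rad/s.

6.05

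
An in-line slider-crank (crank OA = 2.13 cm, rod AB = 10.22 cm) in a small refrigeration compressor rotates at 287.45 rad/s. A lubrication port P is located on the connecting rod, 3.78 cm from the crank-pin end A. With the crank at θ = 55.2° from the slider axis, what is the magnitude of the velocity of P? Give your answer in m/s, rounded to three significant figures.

5.70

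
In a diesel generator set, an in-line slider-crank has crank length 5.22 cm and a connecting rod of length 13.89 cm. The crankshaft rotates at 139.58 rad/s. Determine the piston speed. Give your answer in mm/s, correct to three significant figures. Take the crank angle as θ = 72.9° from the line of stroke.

ω = 139.6 rad/s
For an in-line slider-crank, x = r cosθ + √(L² − r² sin²θ), so v = −rω sinθ·[1 + r cosθ/√(L² − r² sin²θ)].
With r = 0.0522 m, L = 0.1389 m, θ = 72.9°: √(L² − r² sin²θ) = 0.12963 m.
v = −0.0522·139.6·0.95579·[1 + 0.0522·0.29404/0.12963] = -7.7886 m/s.
|v| = 7.7886 m/s = 7788.6 mm/s.

7790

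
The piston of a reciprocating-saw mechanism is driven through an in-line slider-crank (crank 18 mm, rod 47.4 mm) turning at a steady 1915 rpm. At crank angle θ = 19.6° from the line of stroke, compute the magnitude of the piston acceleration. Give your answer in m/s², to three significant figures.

ω = 2π·1915/60 = 200.5 rad/s
x(θ) = r cosθ + √(L² − r² sin²θ); with ω constant, a = ω²·d²x/dθ².
d²x/dθ² = −r cosθ − r²(cos2θ)/√u − r⁴ sin²2θ/(4u^{3/2}),  u = L² − r² sin²θ = 0.0022103 m².
Substituting r = 0.018 m, L = 0.0474 m, θ = 19.6°: d²x/dθ² = -0.022399 m.
a = ω²·d²x/dθ² = (200.5)²·(-0.022399) = -900.77 m/s²;  |a| = 900.77 m/s².

901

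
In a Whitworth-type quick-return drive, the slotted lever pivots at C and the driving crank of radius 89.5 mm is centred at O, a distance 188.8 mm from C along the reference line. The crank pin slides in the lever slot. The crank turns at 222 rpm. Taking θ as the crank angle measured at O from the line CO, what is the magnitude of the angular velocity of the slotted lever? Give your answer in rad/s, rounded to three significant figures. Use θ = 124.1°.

1.38

ω = 23.25 rad/s (from 222 rpm).
Crank pin A relative to C: A = (d + r cosθ, r sinθ); lever angle φ = atan2(r sinθ, d + r cosθ).
Differentiating tanφ: φ̇ = rω(d cosθ + r)/(d² + r² + 2dr cosθ).
d² + r² + 2dr cosθ = |CA|² = 0.0247088 m²;  d cosθ + r = -0.016349 m.
|ω_lever| = |0.0895·23.25·-0.016349| / 0.0247088 = 1.3767 rad/s.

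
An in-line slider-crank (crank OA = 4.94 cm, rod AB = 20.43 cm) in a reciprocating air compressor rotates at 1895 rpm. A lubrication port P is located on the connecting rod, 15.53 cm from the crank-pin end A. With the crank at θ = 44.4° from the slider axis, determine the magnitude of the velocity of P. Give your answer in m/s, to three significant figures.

7.95

ω = 198.4 rad/s.  Crank-pin speed |V_A| = rω = 9.8031 m/s, perpendicular to OA.
Rod angle: sinφ = −(r/L) sinθ ⇒ φ = -9.740°; ω_rod = −rω cosθ/√(L²−r²sin²θ) = -34.785 rad/s.
V_P = V_A + ω_rod × AP, with AP = 0.1553 m along the rod.
Components: V_Px = −rω sinθ − a·ω_rod·sinφ = -7.7728 m/s;  V_Py = rω cosθ + a·ω_rod·cosφ = +1.6799 m/s.
|V_P| = √(V_Px² + V_Py²) = 7.9523 m/s.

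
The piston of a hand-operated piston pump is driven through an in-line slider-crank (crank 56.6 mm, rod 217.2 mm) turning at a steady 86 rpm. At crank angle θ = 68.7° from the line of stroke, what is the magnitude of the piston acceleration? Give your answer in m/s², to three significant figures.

0.770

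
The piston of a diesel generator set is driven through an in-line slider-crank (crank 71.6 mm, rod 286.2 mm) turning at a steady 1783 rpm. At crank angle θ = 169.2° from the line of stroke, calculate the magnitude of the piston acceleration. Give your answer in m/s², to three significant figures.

1870

ω = 2π·1783/60 = 186.7 rad/s
x(θ) = r cosθ + √(L² − r² sin²θ); with ω constant, a = ω²·d²x/dθ².
d²x/dθ² = −r cosθ − r²(cos2θ)/√u − r⁴ sin²2θ/(4u^{3/2}),  u = L² − r² sin²θ = 0.0817304 m².
Substituting r = 0.0716 m, L = 0.2862 m, θ = 169.2°: d²x/dθ² = +0.053621 m.
a = ω²·d²x/dθ² = (186.7)²·(+0.053621) = +1869.4 m/s²;  |a| = 1869.4 m/s².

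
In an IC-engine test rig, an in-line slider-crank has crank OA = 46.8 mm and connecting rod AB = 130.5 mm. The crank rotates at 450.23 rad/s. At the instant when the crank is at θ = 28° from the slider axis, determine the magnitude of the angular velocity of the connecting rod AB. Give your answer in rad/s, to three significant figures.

145

ω = 450.2 rad/s
The rod makes angle φ with the slider axis where L sinφ = r sinθ; differentiating, L cosφ·φ̇ = r ω cosθ.
L cosφ = √(L² − r² sin²θ) = 0.12864 m.
|ω_rod| = r ω |cosθ| / √(L² − r² sin²θ) = 0.0468·450.2·0.88295/0.12864 = 144.63 rad/s.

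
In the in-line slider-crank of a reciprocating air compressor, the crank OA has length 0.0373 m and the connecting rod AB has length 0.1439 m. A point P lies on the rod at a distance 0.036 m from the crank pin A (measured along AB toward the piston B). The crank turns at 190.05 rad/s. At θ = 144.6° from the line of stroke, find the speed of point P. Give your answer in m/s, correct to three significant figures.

ω = 190.1 rad/s.  Crank-pin speed |V_A| = rω = 7.0889 m/s, perpendicular to OA.
Rod angle: sinφ = −(r/L) sinθ ⇒ φ = -8.636°; ω_rod = −rω cosθ/√(L²−r²sin²θ) = +40.616 rad/s.
V_P = V_A + ω_rod × AP, with AP = 0.036 m along the rod.
Components: V_Px = −rω sinθ − a·ω_rod·sinφ = -3.8869 m/s;  V_Py = rω cosθ + a·ω_rod·cosφ = -4.3327 m/s.
|V_P| = √(V_Px² + V_Py²) = 5.8207 m/s.

5.82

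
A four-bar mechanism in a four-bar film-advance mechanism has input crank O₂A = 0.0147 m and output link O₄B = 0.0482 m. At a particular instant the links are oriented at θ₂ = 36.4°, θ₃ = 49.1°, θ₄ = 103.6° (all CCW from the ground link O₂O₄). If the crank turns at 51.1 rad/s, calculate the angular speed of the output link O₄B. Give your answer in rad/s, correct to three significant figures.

ω₂ = 51.1 rad/s
Differentiating the loop-closure r₂e^{iθ₂}+r₃e^{iθ₃}=r₁+r₄e^{iθ₄} gives r₂ω₂e^{iθ₂}+r₃ω₃e^{iθ₃}=r₄ω₄e^{iθ₄}.
Eliminating the other unknown: ω₄ = r₂ω₂ sin(θ₂−θ₃) / [r₄ sin(θ₄−θ₃)].
Numerator sine = -0.21985; denominator sine = +0.81412.
Result = 0.0147·51.1·(-0.21985) / (0.0482·(+0.81412)) = -4.2085 rad/s; magnitude 4.2085 rad/s.

4.21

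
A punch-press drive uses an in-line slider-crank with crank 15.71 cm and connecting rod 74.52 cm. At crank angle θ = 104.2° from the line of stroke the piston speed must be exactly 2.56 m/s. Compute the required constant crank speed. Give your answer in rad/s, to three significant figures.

17.7

For an in-line slider-crank, |v_piston| = rω|sinθ|·[1 + r cosθ/√(L² − r² sin²θ)].
With r = 0.1571 m, L = 0.7452 m, θ = 104.2°: the bracketed kinematic factor |dx/dθ| = 0.14425 m.
ω = v/|dx/dθ| = 2.56/0.14425 = 17.746 rad/s.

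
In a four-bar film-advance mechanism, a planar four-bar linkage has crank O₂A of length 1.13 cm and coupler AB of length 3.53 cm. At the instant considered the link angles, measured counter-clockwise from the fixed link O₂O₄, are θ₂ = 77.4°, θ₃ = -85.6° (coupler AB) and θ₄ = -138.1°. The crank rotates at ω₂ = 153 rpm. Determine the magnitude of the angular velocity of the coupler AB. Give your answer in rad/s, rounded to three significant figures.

ω₂ = 16.02 rad/s (from 153 rpm).
Differentiating the loop-closure r₂e^{iθ₂}+r₃e^{iθ₃}=r₁+r₄e^{iθ₄} gives r₂ω₂e^{iθ₂}+r₃ω₃e^{iθ₃}=r₄ω₄e^{iθ₄}.
Eliminating the other unknown: ω₃ = r₂ω₂ sin(θ₄−θ₂) / [r₃ sin(θ₃−θ₄)].
Numerator sine = +0.58070; denominator sine = +0.79335.
Result = 0.0113·16.02·(+0.58070) / (0.0353·(+0.79335)) = +3.7541 rad/s; magnitude 3.7541 rad/s.

3.75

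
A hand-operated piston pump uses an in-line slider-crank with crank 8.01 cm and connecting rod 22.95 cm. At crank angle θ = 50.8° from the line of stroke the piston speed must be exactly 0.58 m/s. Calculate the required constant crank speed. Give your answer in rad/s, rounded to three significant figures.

For an in-line slider-crank, |v_piston| = rω|sinθ|·[1 + r cosθ/√(L² − r² sin²θ)].
With r = 0.0801 m, L = 0.2295 m, θ = 50.8°: the bracketed kinematic factor |dx/dθ| = 0.076296 m.
ω = v/|dx/dθ| = 0.58/0.076296 = 7.602 rad/s.

7.60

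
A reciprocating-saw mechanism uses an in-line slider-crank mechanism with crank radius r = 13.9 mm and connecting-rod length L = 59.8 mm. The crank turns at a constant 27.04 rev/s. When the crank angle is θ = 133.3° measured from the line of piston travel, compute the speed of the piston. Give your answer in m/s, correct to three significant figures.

ω = 2π·27 = 169.9 rad/s
For an in-line slider-crank, x = r cosθ + √(L² − r² sin²θ), so v = −rω sinθ·[1 + r cosθ/√(L² − r² sin²θ)].
With r = 0.0139 m, L = 0.0598 m, θ = 133.3°: √(L² − r² sin²θ) = 0.058938 m.
v = −0.0139·169.9·0.72777·[1 + 0.0139·-0.68582/0.058938] = -1.4407 m/s.
|v| = 1.4407 m/s.

1.44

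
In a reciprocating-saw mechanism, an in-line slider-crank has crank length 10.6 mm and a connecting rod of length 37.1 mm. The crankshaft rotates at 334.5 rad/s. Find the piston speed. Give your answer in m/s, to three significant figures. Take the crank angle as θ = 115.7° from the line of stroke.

2.79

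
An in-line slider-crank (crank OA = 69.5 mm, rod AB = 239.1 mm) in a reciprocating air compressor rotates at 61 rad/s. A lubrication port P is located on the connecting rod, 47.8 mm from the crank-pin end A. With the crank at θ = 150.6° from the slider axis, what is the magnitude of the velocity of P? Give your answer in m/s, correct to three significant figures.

ω = 61 rad/s.  Crank-pin speed |V_A| = rω = 4.2395 m/s, perpendicular to OA.
Rod angle: sinφ = −(r/L) sinθ ⇒ φ = -8.204°; ω_rod = −rω cosθ/√(L²−r²sin²θ) = +15.607 rad/s.
V_P = V_A + ω_rod × AP, with AP = 0.0478 m along the rod.
Components: V_Px = −rω sinθ − a·ω_rod·sinφ = -1.9747 m/s;  V_Py = rω cosθ + a·ω_rod·cosφ = -2.9551 m/s.
|V_P| = √(V_Px² + V_Py²) = 3.5542 m/s.

3.55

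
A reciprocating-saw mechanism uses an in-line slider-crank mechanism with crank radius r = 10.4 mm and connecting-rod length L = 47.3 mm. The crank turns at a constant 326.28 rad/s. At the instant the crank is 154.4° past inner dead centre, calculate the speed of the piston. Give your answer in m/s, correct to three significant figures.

1.17

ω = 326.3 rad/s
For an in-line slider-crank, x = r cosθ + √(L² − r² sin²θ), so v = −rω sinθ·[1 + r cosθ/√(L² − r² sin²θ)].
With r = 0.0104 m, L = 0.0473 m, θ = 154.4°: √(L² − r² sin²θ) = 0.047086 m.
v = −0.0104·326.3·0.43209·[1 + 0.0104·-0.90183/0.047086] = -1.1741 m/s.
|v| = 1.1741 m/s.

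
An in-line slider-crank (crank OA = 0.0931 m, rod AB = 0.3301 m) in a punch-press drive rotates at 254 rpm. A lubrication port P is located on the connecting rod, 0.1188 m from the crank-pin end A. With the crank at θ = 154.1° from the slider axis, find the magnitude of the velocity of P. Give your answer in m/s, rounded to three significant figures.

ω = 26.6 rad/s.  Crank-pin speed |V_A| = rω = 2.4763 m/s, perpendicular to OA.
Rod angle: sinφ = −(r/L) sinθ ⇒ φ = -7.076°; ω_rod = −rω cosθ/√(L²−r²sin²θ) = +6.8001 rad/s.
V_P = V_A + ω_rod × AP, with AP = 0.1188 m along the rod.
Components: V_Px = −rω sinθ − a·ω_rod·sinφ = -0.98215 m/s;  V_Py = rω cosθ + a·ω_rod·cosφ = -1.4259 m/s.
|V_P| = √(V_Px² + V_Py²) = 1.7314 m/s.

1.73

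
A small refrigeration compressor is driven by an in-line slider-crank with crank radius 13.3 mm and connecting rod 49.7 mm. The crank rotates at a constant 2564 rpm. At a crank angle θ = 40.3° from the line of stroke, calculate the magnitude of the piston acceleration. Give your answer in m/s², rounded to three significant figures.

779

ω = 2π·2564/60 = 268.5 rad/s
x(θ) = r cosθ + √(L² − r² sin²θ); with ω constant, a = ω²·d²x/dθ².
d²x/dθ² = −r cosθ − r²(cos2θ)/√u − r⁴ sin²2θ/(4u^{3/2}),  u = L² − r² sin²θ = 0.00239609 m².
Substituting r = 0.0133 m, L = 0.0497 m, θ = 40.3°: d²x/dθ² = -0.010799 m.
a = ω²·d²x/dθ² = (268.5)²·(-0.010799) = -778.5 m/s²;  |a| = 778.5 m/s².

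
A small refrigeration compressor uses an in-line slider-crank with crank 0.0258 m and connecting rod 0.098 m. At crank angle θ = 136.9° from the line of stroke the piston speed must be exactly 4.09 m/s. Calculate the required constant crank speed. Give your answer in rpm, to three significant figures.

2750

For an in-line slider-crank, |v_piston| = rω|sinθ|·[1 + r cosθ/√(L² − r² sin²θ)].
With r = 0.0258 m, L = 0.098 m, θ = 136.9°: the bracketed kinematic factor |dx/dθ| = 0.014184 m.
ω = v/|dx/dθ| = 4.09/0.014184 = 288.36 rad/s.
N = 60ω/(2π) = 2753.6 rpm.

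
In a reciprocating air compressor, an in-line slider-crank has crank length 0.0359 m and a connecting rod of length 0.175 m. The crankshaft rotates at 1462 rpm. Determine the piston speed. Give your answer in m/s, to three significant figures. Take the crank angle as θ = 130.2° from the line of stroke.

ω = 2π·1462/60 = 153.1 rad/s
For an in-line slider-crank, x = r cosθ + √(L² − r² sin²θ), so v = −rω sinθ·[1 + r cosθ/√(L² − r² sin²θ)].
With r = 0.0359 m, L = 0.175 m, θ = 130.2°: √(L² − r² sin²θ) = 0.17284 m.
v = −0.0359·153.1·0.76380·[1 + 0.0359·-0.64546/0.17284] = -3.6352 m/s.
|v| = 3.6352 m/s.

3.64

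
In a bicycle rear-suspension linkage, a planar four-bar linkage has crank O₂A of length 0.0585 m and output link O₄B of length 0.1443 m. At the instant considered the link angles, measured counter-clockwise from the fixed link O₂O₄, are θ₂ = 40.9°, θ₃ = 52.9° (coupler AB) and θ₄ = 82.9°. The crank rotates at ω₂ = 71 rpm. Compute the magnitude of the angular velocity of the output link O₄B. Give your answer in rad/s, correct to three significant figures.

1.25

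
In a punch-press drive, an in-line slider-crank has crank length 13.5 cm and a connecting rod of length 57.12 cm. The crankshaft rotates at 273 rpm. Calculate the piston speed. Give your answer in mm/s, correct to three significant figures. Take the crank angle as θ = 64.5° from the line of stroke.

3850

ω = 2π·273/60 = 28.59 rad/s
For an in-line slider-crank, x = r cosθ + √(L² − r² sin²θ), so v = −rω sinθ·[1 + r cosθ/√(L² − r² sin²θ)].
With r = 0.135 m, L = 0.5712 m, θ = 64.5°: √(L² − r² sin²θ) = 0.55805 m.
v = −0.135·28.59·0.90259·[1 + 0.135·0.43051/0.55805] = -3.8463 m/s.
|v| = 3.8463 m/s = 3846.3 mm/s.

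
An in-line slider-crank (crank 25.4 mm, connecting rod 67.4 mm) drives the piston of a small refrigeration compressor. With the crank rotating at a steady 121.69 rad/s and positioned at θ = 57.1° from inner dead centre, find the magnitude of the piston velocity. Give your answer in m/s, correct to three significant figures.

3.16

ω = 121.7 rad/s
For an in-line slider-crank, x = r cosθ + √(L² − r² sin²θ), so v = −rω sinθ·[1 + r cosθ/√(L² − r² sin²θ)].
With r = 0.0254 m, L = 0.0674 m, θ = 57.1°: √(L² − r² sin²θ) = 0.063937 m.
v = −0.0254·121.7·0.83962·[1 + 0.0254·0.54317/0.063937] = -3.1552 m/s.
|v| = 3.1552 m/s.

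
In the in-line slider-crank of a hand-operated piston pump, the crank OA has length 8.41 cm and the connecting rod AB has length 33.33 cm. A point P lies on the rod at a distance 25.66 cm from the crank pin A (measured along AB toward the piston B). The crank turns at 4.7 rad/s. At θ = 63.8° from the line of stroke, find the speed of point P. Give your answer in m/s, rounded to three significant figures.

0.388

ω = 4.7 rad/s.  Crank-pin speed |V_A| = rω = 0.39527 m/s, perpendicular to OA.
Rod angle: sinφ = −(r/L) sinθ ⇒ φ = -13.085°; ω_rod = −rω cosθ/√(L²−r²sin²θ) = -0.53755 rad/s.
V_P = V_A + ω_rod × AP, with AP = 0.2566 m along the rod.
Components: V_Px = −rω sinθ − a·ω_rod·sinφ = -0.38589 m/s;  V_Py = rω cosθ + a·ω_rod·cosφ = +0.04016 m/s.
|V_P| = √(V_Px² + V_Py²) = 0.38797 m/s.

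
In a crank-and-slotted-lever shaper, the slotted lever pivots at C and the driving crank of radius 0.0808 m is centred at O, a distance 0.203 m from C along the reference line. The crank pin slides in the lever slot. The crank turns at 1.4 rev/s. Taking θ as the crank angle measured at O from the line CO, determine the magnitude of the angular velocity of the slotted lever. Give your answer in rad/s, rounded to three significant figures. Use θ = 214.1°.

ω = 8.796 rad/s (from 1.4 rev/s).
Crank pin A relative to C: A = (d + r cosθ, r sinθ); lever angle φ = atan2(r sinθ, d + r cosθ).
Differentiating tanφ: φ̇ = rω(d cosθ + r)/(d² + r² + 2dr cosθ).
d² + r² + 2dr cosθ = |CA|² = 0.0205733 m²;  d cosθ + r = -0.087296 m.
|ω_lever| = |0.0808·8.796·-0.087296| / 0.0205733 = 3.0159 rad/s.

3.02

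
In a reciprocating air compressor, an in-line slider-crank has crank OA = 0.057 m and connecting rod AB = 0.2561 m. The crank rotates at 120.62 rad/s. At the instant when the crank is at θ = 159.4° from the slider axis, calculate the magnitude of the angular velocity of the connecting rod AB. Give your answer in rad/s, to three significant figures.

25.2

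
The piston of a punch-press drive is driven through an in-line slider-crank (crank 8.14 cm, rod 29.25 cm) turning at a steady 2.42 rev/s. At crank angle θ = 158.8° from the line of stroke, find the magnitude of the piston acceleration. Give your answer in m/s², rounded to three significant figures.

13.6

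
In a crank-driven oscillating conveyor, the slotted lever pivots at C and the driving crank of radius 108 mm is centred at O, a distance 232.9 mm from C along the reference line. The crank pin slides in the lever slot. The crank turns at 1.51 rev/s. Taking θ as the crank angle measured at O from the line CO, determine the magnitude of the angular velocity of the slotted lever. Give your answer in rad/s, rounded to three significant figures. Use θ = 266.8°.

1.54

ω = 9.488 rad/s (from 1.51 rev/s).
Crank pin A relative to C: A = (d + r cosθ, r sinθ); lever angle φ = atan2(r sinθ, d + r cosθ).
Differentiating tanφ: φ̇ = rω(d cosθ + r)/(d² + r² + 2dr cosθ).
d² + r² + 2dr cosθ = |CA|² = 0.0630982 m²;  d cosθ + r = +0.094999 m.
|ω_lever| = |0.108·9.488·+0.094999| / 0.0630982 = 1.5427 rad/s.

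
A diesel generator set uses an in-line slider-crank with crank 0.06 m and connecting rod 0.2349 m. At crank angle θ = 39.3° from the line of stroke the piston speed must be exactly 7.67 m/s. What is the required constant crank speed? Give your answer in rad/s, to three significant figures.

168

For an in-line slider-crank, |v_piston| = rω|sinθ|·[1 + r cosθ/√(L² − r² sin²θ)].
With r = 0.06 m, L = 0.2349 m, θ = 39.3°: the bracketed kinematic factor |dx/dθ| = 0.045615 m.
ω = v/|dx/dθ| = 7.67/0.045615 = 168.15 rad/s.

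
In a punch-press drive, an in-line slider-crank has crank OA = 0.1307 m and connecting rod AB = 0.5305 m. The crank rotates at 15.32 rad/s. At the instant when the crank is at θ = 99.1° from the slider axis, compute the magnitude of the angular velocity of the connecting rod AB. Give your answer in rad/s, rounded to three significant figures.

0.615

ω = 15.32 rad/s
The rod makes angle φ with the slider axis where L sinφ = r sinθ; differentiating, L cosφ·φ̇ = r ω cosθ.
L cosφ = √(L² − r² sin²θ) = 0.51456 m.
|ω_rod| = r ω |cosθ| / √(L² − r² sin²θ) = 0.1307·15.32·0.15816/0.51456 = 0.61544 rad/s.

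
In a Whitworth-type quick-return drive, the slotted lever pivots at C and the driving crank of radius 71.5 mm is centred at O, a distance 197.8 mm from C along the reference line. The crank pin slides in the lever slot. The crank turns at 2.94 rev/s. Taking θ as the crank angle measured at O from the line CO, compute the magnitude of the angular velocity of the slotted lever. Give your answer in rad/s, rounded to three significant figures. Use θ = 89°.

ω = 18.47 rad/s (from 2.94 rev/s).
Crank pin A relative to C: A = (d + r cosθ, r sinθ); lever angle φ = atan2(r sinθ, d + r cosθ).
Differentiating tanφ: φ̇ = rω(d cosθ + r)/(d² + r² + 2dr cosθ).
d² + r² + 2dr cosθ = |CA|² = 0.0447307 m²;  d cosθ + r = +0.074952 m.
|ω_lever| = |0.0715·18.47·+0.074952| / 0.0447307 = 2.2132 rad/s.

2.21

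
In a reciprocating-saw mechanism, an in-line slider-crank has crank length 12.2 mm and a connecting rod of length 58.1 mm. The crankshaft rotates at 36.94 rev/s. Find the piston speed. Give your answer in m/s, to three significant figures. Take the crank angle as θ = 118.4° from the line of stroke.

ω = 2π·36.9 = 232.1 rad/s
For an in-line slider-crank, x = r cosθ + √(L² − r² sin²θ), so v = −rω sinθ·[1 + r cosθ/√(L² − r² sin²θ)].
With r = 0.0122 m, L = 0.0581 m, θ = 118.4°: √(L² − r² sin²θ) = 0.0571 m.
v = −0.0122·232.1·0.87965·[1 + 0.0122·-0.47562/0.0571] = -2.2377 m/s.
|v| = 2.2377 m/s.

2.24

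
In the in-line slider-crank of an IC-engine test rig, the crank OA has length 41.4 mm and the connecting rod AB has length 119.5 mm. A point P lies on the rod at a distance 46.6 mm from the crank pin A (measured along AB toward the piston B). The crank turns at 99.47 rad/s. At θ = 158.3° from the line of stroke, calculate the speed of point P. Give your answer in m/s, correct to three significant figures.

2.69

ω = 99.47 rad/s.  Crank-pin speed |V_A| = rω = 4.1181 m/s, perpendicular to OA.
Rod angle: sinφ = −(r/L) sinθ ⇒ φ = -7.360°; ω_rod = −rω cosθ/√(L²−r²sin²θ) = +32.285 rad/s.
V_P = V_A + ω_rod × AP, with AP = 0.0466 m along the rod.
Components: V_Px = −rω sinθ − a·ω_rod·sinφ = -1.3299 m/s;  V_Py = rω cosθ + a·ω_rod·cosφ = -2.3342 m/s.
|V_P| = √(V_Px² + V_Py²) = 2.6864 m/s.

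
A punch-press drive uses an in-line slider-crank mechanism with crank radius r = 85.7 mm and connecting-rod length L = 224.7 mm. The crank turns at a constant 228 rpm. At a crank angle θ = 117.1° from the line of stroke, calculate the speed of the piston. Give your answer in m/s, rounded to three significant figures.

1.49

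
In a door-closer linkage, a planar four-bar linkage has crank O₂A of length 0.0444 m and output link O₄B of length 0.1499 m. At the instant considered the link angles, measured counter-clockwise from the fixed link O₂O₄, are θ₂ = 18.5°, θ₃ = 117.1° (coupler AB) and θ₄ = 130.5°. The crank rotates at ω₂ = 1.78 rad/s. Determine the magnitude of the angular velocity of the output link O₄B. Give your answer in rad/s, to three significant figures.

2.25

ω₂ = 1.78 rad/s
Differentiating the loop-closure r₂e^{iθ₂}+r₃e^{iθ₃}=r₁+r₄e^{iθ₄} gives r₂ω₂e^{iθ₂}+r₃ω₃e^{iθ₃}=r₄ω₄e^{iθ₄}.
Eliminating the other unknown: ω₄ = r₂ω₂ sin(θ₂−θ₃) / [r₄ sin(θ₄−θ₃)].
Numerator sine = -0.98876; denominator sine = +0.23175.
Result = 0.0444·1.78·(-0.98876) / (0.1499·(+0.23175)) = -2.2494 rad/s; magnitude 2.2494 rad/s.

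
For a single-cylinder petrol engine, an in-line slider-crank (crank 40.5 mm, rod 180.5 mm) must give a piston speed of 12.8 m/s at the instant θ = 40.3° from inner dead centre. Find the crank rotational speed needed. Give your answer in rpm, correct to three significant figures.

3980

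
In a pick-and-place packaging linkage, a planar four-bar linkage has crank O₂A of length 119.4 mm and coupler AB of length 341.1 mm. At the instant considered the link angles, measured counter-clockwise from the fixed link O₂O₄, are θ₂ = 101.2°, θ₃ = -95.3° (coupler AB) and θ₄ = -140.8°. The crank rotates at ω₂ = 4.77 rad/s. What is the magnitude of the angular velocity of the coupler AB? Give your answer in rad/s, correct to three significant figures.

2.07

ω₂ = 4.77 rad/s
Differentiating the loop-closure r₂e^{iθ₂}+r₃e^{iθ₃}=r₁+r₄e^{iθ₄} gives r₂ω₂e^{iθ₂}+r₃ω₃e^{iθ₃}=r₄ω₄e^{iθ₄}.
Eliminating the other unknown: ω₃ = r₂ω₂ sin(θ₄−θ₂) / [r₃ sin(θ₃−θ₄)].
Numerator sine = +0.88295; denominator sine = +0.71325.
Result = 0.1194·4.77·(+0.88295) / (0.3411·(+0.71325)) = +2.067 rad/s; magnitude 2.067 rad/s.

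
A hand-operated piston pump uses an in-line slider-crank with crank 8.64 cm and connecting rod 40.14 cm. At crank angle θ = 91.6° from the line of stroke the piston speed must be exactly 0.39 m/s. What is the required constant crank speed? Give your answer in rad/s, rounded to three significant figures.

4.54

For an in-line slider-crank, |v_piston| = rω|sinθ|·[1 + r cosθ/√(L² − r² sin²θ)].
With r = 0.0864 m, L = 0.4014 m, θ = 91.6°: the bracketed kinematic factor |dx/dθ| = 0.085835 m.
ω = v/|dx/dθ| = 0.39/0.085835 = 4.5436 rad/s.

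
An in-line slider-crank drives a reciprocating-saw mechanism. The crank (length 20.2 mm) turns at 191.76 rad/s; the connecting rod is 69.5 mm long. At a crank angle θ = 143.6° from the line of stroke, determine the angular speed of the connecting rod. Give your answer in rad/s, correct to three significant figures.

ω = 191.8 rad/s
The rod makes angle φ with the slider axis where L sinφ = r sinθ; differentiating, L cosφ·φ̇ = r ω cosθ.
L cosφ = √(L² − r² sin²θ) = 0.068458 m.
|ω_rod| = r ω |cosθ| / √(L² − r² sin²θ) = 0.0202·191.8·0.80489/0.068458 = 45.543 rad/s.

45.5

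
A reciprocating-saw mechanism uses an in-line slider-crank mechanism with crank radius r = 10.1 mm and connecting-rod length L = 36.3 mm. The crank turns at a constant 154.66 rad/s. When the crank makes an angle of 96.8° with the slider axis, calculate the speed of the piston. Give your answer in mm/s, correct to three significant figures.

ω = 154.7 rad/s
For an in-line slider-crank, x = r cosθ + √(L² − r² sin²θ), so v = −rω sinθ·[1 + r cosθ/√(L² − r² sin²θ)].
With r = 0.0101 m, L = 0.0363 m, θ = 96.8°: √(L² − r² sin²θ) = 0.034887 m.
v = −0.0101·154.7·0.99297·[1 + 0.0101·-0.11840/0.034887] = -1.4979 m/s.
|v| = 1.4979 m/s = 1497.9 mm/s.

1500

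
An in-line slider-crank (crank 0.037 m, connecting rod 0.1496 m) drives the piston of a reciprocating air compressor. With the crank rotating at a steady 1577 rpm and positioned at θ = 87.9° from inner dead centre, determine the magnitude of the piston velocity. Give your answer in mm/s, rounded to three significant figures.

6160

ω = 2π·1577/60 = 165.1 rad/s
For an in-line slider-crank, x = r cosθ + √(L² − r² sin²θ), so v = −rω sinθ·[1 + r cosθ/√(L² − r² sin²θ)].
With r = 0.037 m, L = 0.1496 m, θ = 87.9°: √(L² − r² sin²θ) = 0.14496 m.
v = −0.037·165.1·0.99933·[1 + 0.037·0.03664/0.14496] = -6.1633 m/s.
|v| = 6.1633 m/s = 6163.3 mm/s.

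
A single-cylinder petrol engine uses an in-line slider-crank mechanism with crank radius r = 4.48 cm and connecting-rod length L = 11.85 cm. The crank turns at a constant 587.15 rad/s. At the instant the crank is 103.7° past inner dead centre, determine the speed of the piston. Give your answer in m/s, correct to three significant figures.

ω = 587.1 rad/s
For an in-line slider-crank, x = r cosθ + √(L² − r² sin²θ), so v = −rω sinθ·[1 + r cosθ/√(L² − r² sin²θ)].
With r = 0.0448 m, L = 0.1185 m, θ = 103.7°: √(L² − r² sin²θ) = 0.11022 m.
v = −0.0448·587.1·0.97155·[1 + 0.0448·-0.23684/0.11022] = -23.096 m/s.
|v| = 23.096 m/s.

23.1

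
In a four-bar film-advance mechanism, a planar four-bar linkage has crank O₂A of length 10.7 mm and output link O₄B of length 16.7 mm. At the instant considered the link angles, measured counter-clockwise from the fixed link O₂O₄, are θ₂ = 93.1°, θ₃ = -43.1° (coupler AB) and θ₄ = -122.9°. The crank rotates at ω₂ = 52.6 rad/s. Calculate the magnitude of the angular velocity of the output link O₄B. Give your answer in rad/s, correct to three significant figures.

ω₂ = 52.6 rad/s
Differentiating the loop-closure r₂e^{iθ₂}+r₃e^{iθ₃}=r₁+r₄e^{iθ₄} gives r₂ω₂e^{iθ₂}+r₃ω₃e^{iθ₃}=r₄ω₄e^{iθ₄}.
Eliminating the other unknown: ω₄ = r₂ω₂ sin(θ₂−θ₃) / [r₄ sin(θ₄−θ₃)].
Numerator sine = +0.69214; denominator sine = -0.98420.
Result = 0.0107·52.6·(+0.69214) / (0.0167·(-0.98420)) = -23.701 rad/s; magnitude 23.701 rad/s.

23.7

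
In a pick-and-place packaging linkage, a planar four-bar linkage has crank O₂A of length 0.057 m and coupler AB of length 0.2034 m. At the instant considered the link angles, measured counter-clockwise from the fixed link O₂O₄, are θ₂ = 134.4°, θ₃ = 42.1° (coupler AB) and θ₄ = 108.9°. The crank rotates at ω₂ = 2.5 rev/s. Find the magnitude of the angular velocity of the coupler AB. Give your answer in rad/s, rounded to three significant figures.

ω₂ = 15.71 rad/s (from 2.5 rev/s).
Differentiating the loop-closure r₂e^{iθ₂}+r₃e^{iθ₃}=r₁+r₄e^{iθ₄} gives r₂ω₂e^{iθ₂}+r₃ω₃e^{iθ₃}=r₄ω₄e^{iθ₄}.
Eliminating the other unknown: ω₃ = r₂ω₂ sin(θ₄−θ₂) / [r₃ sin(θ₃−θ₄)].
Numerator sine = -0.43051; denominator sine = -0.91914.
Result = 0.057·15.71·(-0.43051) / (0.2034·(-0.91914)) = +2.0618 rad/s; magnitude 2.0618 rad/s.

2.06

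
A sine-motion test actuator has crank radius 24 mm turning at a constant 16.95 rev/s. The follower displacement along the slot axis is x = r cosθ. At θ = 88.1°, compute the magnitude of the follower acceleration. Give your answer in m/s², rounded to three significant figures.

9.03

ω = 106.5 rad/s (from 16.95 rev/s).
x = r cosθ ⇒ ẍ = −rω² cosθ (ω constant).
|a| = rω²|cosθ| = 0.024·(106.5)²·|cos 88.1°| = 9.0253 m/s².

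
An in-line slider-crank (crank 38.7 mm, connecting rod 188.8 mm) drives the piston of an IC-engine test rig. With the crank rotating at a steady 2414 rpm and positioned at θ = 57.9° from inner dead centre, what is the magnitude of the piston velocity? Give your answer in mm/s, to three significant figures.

ω = 2π·2414/60 = 252.8 rad/s
For an in-line slider-crank, x = r cosθ + √(L² − r² sin²θ), so v = −rω sinθ·[1 + r cosθ/√(L² − r² sin²θ)].
With r = 0.0387 m, L = 0.1888 m, θ = 57.9°: √(L² − r² sin²θ) = 0.18593 m.
v = −0.0387·252.8·0.84712·[1 + 0.0387·0.53140/0.18593] = -9.2041 m/s.
|v| = 9.2041 m/s = 9204.1 mm/s.

9200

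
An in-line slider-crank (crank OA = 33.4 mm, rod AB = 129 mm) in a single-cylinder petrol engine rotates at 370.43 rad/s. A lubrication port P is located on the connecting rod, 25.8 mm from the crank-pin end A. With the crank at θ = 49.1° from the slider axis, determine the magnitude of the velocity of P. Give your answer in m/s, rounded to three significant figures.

ω = 370.4 rad/s.  Crank-pin speed |V_A| = rω = 12.372 m/s, perpendicular to OA.
Rod angle: sinφ = −(r/L) sinθ ⇒ φ = -11.286°; ω_rod = −rω cosθ/√(L²−r²sin²θ) = -64.034 rad/s.
V_P = V_A + ω_rod × AP, with AP = 0.0258 m along the rod.
Components: V_Px = −rω sinθ − a·ω_rod·sinφ = -9.675 m/s;  V_Py = rω cosθ + a·ω_rod·cosφ = +6.4806 m/s.
|V_P| = √(V_Px² + V_Py²) = 11.645 m/s.

11.6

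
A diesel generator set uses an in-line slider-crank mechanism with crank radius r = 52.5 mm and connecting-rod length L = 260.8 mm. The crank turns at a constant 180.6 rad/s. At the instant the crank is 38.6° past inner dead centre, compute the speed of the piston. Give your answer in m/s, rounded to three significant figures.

ω = 180.6 rad/s
For an in-line slider-crank, x = r cosθ + √(L² − r² sin²θ), so v = −rω sinθ·[1 + r cosθ/√(L² − r² sin²θ)].
With r = 0.0525 m, L = 0.2608 m, θ = 38.6°: √(L² − r² sin²θ) = 0.25874 m.
v = −0.0525·180.6·0.62388·[1 + 0.0525·0.78152/0.25874] = -6.8534 m/s.
|v| = 6.8534 m/s.

6.85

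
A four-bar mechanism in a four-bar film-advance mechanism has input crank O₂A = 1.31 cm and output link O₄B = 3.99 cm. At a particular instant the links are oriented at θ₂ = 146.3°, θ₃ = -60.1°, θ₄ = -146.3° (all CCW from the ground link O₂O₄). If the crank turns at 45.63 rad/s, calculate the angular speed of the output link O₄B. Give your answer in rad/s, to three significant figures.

ω₂ = 45.63 rad/s
Differentiating the loop-closure r₂e^{iθ₂}+r₃e^{iθ₃}=r₁+r₄e^{iθ₄} gives r₂ω₂e^{iθ₂}+r₃ω₃e^{iθ₃}=r₄ω₄e^{iθ₄}.
Eliminating the other unknown: ω₄ = r₂ω₂ sin(θ₂−θ₃) / [r₄ sin(θ₄−θ₃)].
Numerator sine = -0.44464; denominator sine = -0.99780.
Result = 0.0131·45.63·(-0.44464) / (0.0399·(-0.99780)) = +6.6759 rad/s; magnitude 6.6759 rad/s.

6.68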